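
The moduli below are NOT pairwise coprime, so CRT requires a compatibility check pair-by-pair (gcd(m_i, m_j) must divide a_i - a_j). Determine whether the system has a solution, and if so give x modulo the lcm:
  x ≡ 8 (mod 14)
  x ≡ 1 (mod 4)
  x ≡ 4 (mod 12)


Moduli 14, 4, 12 are not pairwise coprime, so CRT works modulo lcm(m_i) when all pairwise compatibility conditions hold.
Pairwise compatibility: gcd(m_i, m_j) must divide a_i - a_j for every pair.
Merge one congruence at a time:
  Start: x ≡ 8 (mod 14).
  Combine with x ≡ 1 (mod 4): gcd(14, 4) = 2, and 1 - 8 = -7 is NOT divisible by 2.
    ⇒ system is inconsistent (no integer solution).

No solution (the system is inconsistent).


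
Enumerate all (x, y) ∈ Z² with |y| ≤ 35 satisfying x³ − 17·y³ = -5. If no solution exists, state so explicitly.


The equation is x³ - 17y³ = -5. For fixed y, x³ = 17·y³ − 5, so a solution requires the RHS to be a perfect cube.
Strategy: iterate y from -35 to 35, compute RHS = 17·y³ − 5, and check whether it is a (positive or negative) perfect cube.
Check small values of y:
  y = 0: RHS = -5 is not a perfect cube.
  y = 1: RHS = 12 is not a perfect cube.
  y = -1: RHS = -22 is not a perfect cube.
  y = 2: RHS = 131 is not a perfect cube.
  y = -2: RHS = -141 is not a perfect cube.
  y = 3: RHS = 454 is not a perfect cube.
  y = -3: RHS = -464 is not a perfect cube.
Continuing the search up to |y| = 35 finds no solutions either.
No (x, y) in the scanned range satisfies the equation.

No integer solutions with |y| ≤ 35.


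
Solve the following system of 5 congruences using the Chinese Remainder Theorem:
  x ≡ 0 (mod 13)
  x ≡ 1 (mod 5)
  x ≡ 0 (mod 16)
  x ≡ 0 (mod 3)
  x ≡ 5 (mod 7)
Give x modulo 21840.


Product of moduli M = 13 · 5 · 16 · 3 · 7 = 21840.
Merge one congruence at a time:
  Start: x ≡ 0 (mod 13).
  Combine with x ≡ 1 (mod 5); new modulus lcm = 65.
    Write x = 0 + 13·t and substitute into x ≡ 1 (mod 5): 13·t ≡ 1 − 0 = 1 (mod 5).
    Reduce coefficients mod 5: 3·t ≡ 1 (mod 5).
    The inverse of 3 mod 5 is 2 (since 3·2 = 6 = 1·5 + 1), so t ≡ 2·1 = 2 ≡ 2 (mod 5).
    Then x = 0 + 13·2 = 26, valid modulo lcm(13, 5) = 65: x ≡ 26 (mod 65).
  Combine with x ≡ 0 (mod 16); new modulus lcm = 1040.
    Write x = 26 + 65·t and substitute into x ≡ 0 (mod 16): 65·t ≡ 0 − 26 = -26 (mod 16).
    Reduce coefficients mod 16: 1·t ≡ 6 (mod 16).
    So t ≡ 6 (mod 16).
    Then x = 26 + 65·6 = 416, valid modulo lcm(65, 16) = 1040: x ≡ 416 (mod 1040).
  Combine with x ≡ 0 (mod 3); new modulus lcm = 3120.
    Write x = 416 + 1040·t and substitute into x ≡ 0 (mod 3): 1040·t ≡ 0 − 416 = -416 (mod 3).
    Reduce coefficients mod 3: 2·t ≡ 1 (mod 3).
    The inverse of 2 mod 3 is 2 (since 2·2 = 4 = 1·3 + 1), so t ≡ 2·1 = 2 ≡ 2 (mod 3).
    Then x = 416 + 1040·2 = 2496, valid modulo lcm(1040, 3) = 3120: x ≡ 2496 (mod 3120).
  Combine with x ≡ 5 (mod 7); new modulus lcm = 21840.
    Write x = 2496 + 3120·t and substitute into x ≡ 5 (mod 7): 3120·t ≡ 5 − 2496 = -2491 (mod 7).
    Reduce coefficients mod 7: 5·t ≡ 1 (mod 7).
    The inverse of 5 mod 7 is 3 (since 5·3 = 15 = 2·7 + 1), so t ≡ 3·1 = 3 ≡ 3 (mod 7).
    Then x = 2496 + 3120·3 = 11856, valid modulo lcm(3120, 7) = 21840: x ≡ 11856 (mod 21840).
Verify against each original: 11856 mod 13 = 0, 11856 mod 5 = 1, 11856 mod 16 = 0, 11856 mod 3 = 0, 11856 mod 7 = 5.

x ≡ 11856 (mod 21840).


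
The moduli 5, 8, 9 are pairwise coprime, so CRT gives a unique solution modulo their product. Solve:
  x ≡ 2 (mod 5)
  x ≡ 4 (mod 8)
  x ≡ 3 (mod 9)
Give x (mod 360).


Moduli 5, 8, 9 are pairwise coprime; by CRT there is a unique solution modulo M = 5 · 8 · 9 = 360.
Solve pairwise, accumulating the modulus:
  Start with x ≡ 2 (mod 5).
  Combine with x ≡ 4 (mod 8): since gcd(5, 8) = 1, we get a unique residue mod 40.
    Write x = 2 + 5·t and substitute into x ≡ 4 (mod 8): 5·t ≡ 4 − 2 = 2 (mod 8).
    The inverse of 5 mod 8 is 5 (since 5·5 = 25 = 3·8 + 1), so t ≡ 5·2 = 10 ≡ 2 (mod 8).
    Then x = 2 + 5·2 = 12, valid modulo lcm(5, 8) = 40: x ≡ 12 (mod 40).
  Combine with x ≡ 3 (mod 9): since gcd(40, 9) = 1, we get a unique residue mod 360.
    Write x = 12 + 40·t and substitute into x ≡ 3 (mod 9): 40·t ≡ 3 − 12 = -9 (mod 9).
    Reduce coefficients mod 9: 4·t ≡ 0 (mod 9).
    The inverse of 4 mod 9 is 7 (since 4·7 = 28 = 3·9 + 1), so t ≡ 7·0 = 0 ≡ 0 (mod 9).
    Then x = 12 + 40·0 = 12, valid modulo lcm(40, 9) = 360: x ≡ 12 (mod 360).
Verify: 12 mod 5 = 2 ✓, 12 mod 8 = 4 ✓, 12 mod 9 = 3 ✓.

x ≡ 12 (mod 360).


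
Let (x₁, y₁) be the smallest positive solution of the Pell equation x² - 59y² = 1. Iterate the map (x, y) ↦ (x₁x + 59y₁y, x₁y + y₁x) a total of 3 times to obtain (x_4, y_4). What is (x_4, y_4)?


Step 1: Find the fundamental solution (x₁, y₁) of x² - 59y² = 1.
  Expand √59 as a continued fraction. a₀ = ⌊√59⌋ = 7; iterate m_{k+1} = d_k·a_k − m_k, d_{k+1} = (59 − m_{k+1}²)/d_k, a_{k+1} = ⌊(a₀ + m_{k+1})/d_{k+1}⌋ (starting m₀ = 0, d₀ = 1), with convergents p_k = a_k·p_{k-1} + p_{k-2}, q_k = a_k·q_{k-1} + q_{k-2} (p₋₁ = 1, q₋₁ = 0):
  k = 0: a₀ = 7; p₀/q₀ = 7/1; p₀² − 59·q₀² = 49 − 59 = -10.
  k = 1: m = 7, d = 10, a = ⌊(7 + 7)/10⌋ = 1; p/q = (1·7 + 1)/(1·1 + 0) = 8/1; p² − 59·q² = 64 − 59 = 5.
  k = 2: m = 3, d = 5, a = ⌊(7 + 3)/5⌋ = 2; p/q = (2·8 + 7)/(2·1 + 1) = 23/3; p² − 59·q² = 529 − 531 = -2.
  k = 3: m = 7, d = 2, a = ⌊(7 + 7)/2⌋ = 7; p/q = (7·23 + 8)/(7·3 + 1) = 169/22; p² − 59·q² = 28561 − 28556 = 5.
  k = 4: m = 7, d = 5, a = ⌊(7 + 7)/5⌋ = 2; p/q = (2·169 + 23)/(2·22 + 3) = 361/47; p² − 59·q² = 130321 − 130331 = -10.
  k = 5: m = 3, d = 10, a = ⌊(7 + 3)/10⌋ = 1; p/q = (1·361 + 169)/(1·47 + 22) = 530/69; p² − 59·q² = 280900 − 280899 = 1.
  The first convergent with p² − 59·q² = 1 gives the fundamental solution (x₁, y₁) = (530, 69).
Step 2: Apply the recurrence (x_{n+1}, y_{n+1}) = (x₁x_n + 59y₁y_n, x₁y_n + y₁x_n) repeatedly.
  From (x_1, y_1) = (530, 69): x_2 = 530·530 + 59·69·69 = 561799; y_2 = 530·69 + 69·530 = 73140.
  From (x_2, y_2) = (561799, 73140): x_3 = 530·561799 + 59·69·73140 = 595506410; y_3 = 530·73140 + 69·561799 = 77528331.
  From (x_3, y_3) = (595506410, 77528331): x_4 = 530·595506410 + 59·69·77528331 = 631236232801; y_4 = 530·77528331 + 69·595506410 = 82179957720.
Step 3: Verify x_4² - 59·y_4² = 398459181600798268305601 - 398459181600798268305600 = 1 (should be 1). ✓

(x_1, y_1) = (530, 69); (x_4, y_4) = (631236232801, 82179957720).


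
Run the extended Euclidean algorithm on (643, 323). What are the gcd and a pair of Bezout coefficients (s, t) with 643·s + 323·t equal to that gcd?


Euclidean algorithm on (643, 323) — divide until remainder is 0:
  643 = 1 · 323 + 320
  323 = 1 · 320 + 3
  320 = 106 · 3 + 2
  3 = 1 · 2 + 1
  2 = 2 · 1 + 0
gcd(643, 323) = 1.
Track Bezout coefficients alongside the remainders: start with r₀ = 643 = a·1 + b·0 (s = 1, t = 0) and r₁ = 323 = a·0 + b·1 (s = 0, t = 1); each new remainder r_{k+1} = r_{k-1} − q_k·r_k inherits s_{k+1} = s_{k-1} − q_k·s_k, t_{k+1} = t_{k-1} − q_k·t_k, so r_k = a·s_k + b·t_k at every step:
  q = 1: r = 320, s = 1 − 1·0 = 1, t = 0 − 1·1 = -1  (check: 643·1 + 323·(-1) = 320)
  q = 1: r = 3, s = 0 − 1·1 = -1, t = 1 − 1·(-1) = 2  (check: 643·(-1) + 323·2 = 3)
  q = 106: r = 2, s = 1 − 106·(-1) = 107, t = -1 − 106·2 = -213  (check: 643·107 + 323·(-213) = 2)
  q = 1: r = 1, s = -1 − 1·107 = -108, t = 2 − 1·(-213) = 215  (check: 643·(-108) + 323·215 = 1)
The row with r = 1 (the gcd) gives the Bezout coefficients s = -108, t = 215.
Result: 643 · (-108) + 323 · (215) = 1.

gcd(643, 323) = 1; s = -108, t = 215 (check: 643·(-108) + 323·215 = 1).


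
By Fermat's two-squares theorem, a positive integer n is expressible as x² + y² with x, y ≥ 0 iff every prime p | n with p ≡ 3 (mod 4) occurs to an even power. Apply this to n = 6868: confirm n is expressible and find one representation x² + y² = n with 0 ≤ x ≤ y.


Step 1: Factor n = 6868 = 2^2 · 17 · 101.
Step 2: Check the mod-4 condition on each prime factor: 2 = 2 (special); 17 ≡ 1 (mod 4), exponent 1; 101 ≡ 1 (mod 4), exponent 1.
All primes ≡ 3 (mod 4) appear to even exponent (or don't appear), so by the two-squares theorem n IS expressible as a sum of two squares.
Step 3: Build a representation. Group n = k² · m with k = 2 and m = 17 · 101 = 1717 (a product of primes ≡ 1 (mod 4)); a representation of m scales to one of n via (k·x)² + (k·y)² = k²(x² + y²). Each prime p ≡ 1 (mod 4) is itself a sum of two squares; find a² by testing p − a² for a perfect square:
  17: 17 − 1² = 16 = 4² ⇒ 17 = 1² + 4².
  101: 101 − 1² = 100 = 10² ⇒ 101 = 1² + 10².
  Combine using the Brahmagupta–Fibonacci identity (a² + b²)(c² + d²) = (ac − bd)² + (ad + bc)² = (ac + bd)² + (ad − bc)²:
  17 · 101 = 1717: from (1² + 4²)(1² + 10²), take (1·1 − 4·10, 1·10 + 4·1) = (1 − 40, 10 + 4) = (-39, 14); dropping signs (only squares matter) gives (39, 14); check 39² + 14² = 1521 + 196 = 1717 ✓.
  Scale by k = 2: (2·39, 2·14) = (78, 28).
Step 4: Order so x ≤ y and verify: 28² + 78² = 784 + 6084 = 6868 = n. ✓

n = 6868 = 28² + 78² (one valid representation with x ≤ y).


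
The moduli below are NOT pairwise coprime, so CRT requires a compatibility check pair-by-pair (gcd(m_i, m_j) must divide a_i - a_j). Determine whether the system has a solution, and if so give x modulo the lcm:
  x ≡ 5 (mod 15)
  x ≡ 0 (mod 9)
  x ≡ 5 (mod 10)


Moduli 15, 9, 10 are not pairwise coprime, so CRT works modulo lcm(m_i) when all pairwise compatibility conditions hold.
Pairwise compatibility: gcd(m_i, m_j) must divide a_i - a_j for every pair.
Merge one congruence at a time:
  Start: x ≡ 5 (mod 15).
  Combine with x ≡ 0 (mod 9): gcd(15, 9) = 3, and 0 - 5 = -5 is NOT divisible by 3.
    ⇒ system is inconsistent (no integer solution).

No solution (the system is inconsistent).


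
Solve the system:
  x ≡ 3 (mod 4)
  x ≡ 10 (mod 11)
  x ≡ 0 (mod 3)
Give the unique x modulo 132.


Moduli 4, 11, 3 are pairwise coprime; by CRT there is a unique solution modulo M = 4 · 11 · 3 = 132.
Solve pairwise, accumulating the modulus:
  Start with x ≡ 3 (mod 4).
  Combine with x ≡ 10 (mod 11): since gcd(4, 11) = 1, we get a unique residue mod 44.
    Write x = 3 + 4·t and substitute into x ≡ 10 (mod 11): 4·t ≡ 10 − 3 = 7 (mod 11).
    The inverse of 4 mod 11 is 3 (since 4·3 = 12 = 1·11 + 1), so t ≡ 3·7 = 21 ≡ 10 (mod 11).
    Then x = 3 + 4·10 = 43, valid modulo lcm(4, 11) = 44: x ≡ 43 (mod 44).
  Combine with x ≡ 0 (mod 3): since gcd(44, 3) = 1, we get a unique residue mod 132.
    Write x = 43 + 44·t and substitute into x ≡ 0 (mod 3): 44·t ≡ 0 − 43 = -43 (mod 3).
    Reduce coefficients mod 3: 2·t ≡ 2 (mod 3).
    The inverse of 2 mod 3 is 2 (since 2·2 = 4 = 1·3 + 1), so t ≡ 2·2 = 4 ≡ 1 (mod 3).
    Then x = 43 + 44·1 = 87, valid modulo lcm(44, 3) = 132: x ≡ 87 (mod 132).
Verify: 87 mod 4 = 3 ✓, 87 mod 11 = 10 ✓, 87 mod 3 = 0 ✓.

x ≡ 87 (mod 132).


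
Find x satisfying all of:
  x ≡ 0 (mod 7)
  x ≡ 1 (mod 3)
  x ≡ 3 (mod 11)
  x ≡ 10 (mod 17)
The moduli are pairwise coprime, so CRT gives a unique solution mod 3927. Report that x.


Product of moduli M = 7 · 3 · 11 · 17 = 3927.
Merge one congruence at a time:
  Start: x ≡ 0 (mod 7).
  Combine with x ≡ 1 (mod 3); new modulus lcm = 21.
    Write x = 0 + 7·t and substitute into x ≡ 1 (mod 3): 7·t ≡ 1 − 0 = 1 (mod 3).
    Reduce coefficients mod 3: 1·t ≡ 1 (mod 3).
    So t ≡ 1 (mod 3).
    Then x = 0 + 7·1 = 7, valid modulo lcm(7, 3) = 21: x ≡ 7 (mod 21).
  Combine with x ≡ 3 (mod 11); new modulus lcm = 231.
    Write x = 7 + 21·t and substitute into x ≡ 3 (mod 11): 21·t ≡ 3 − 7 = -4 (mod 11).
    Reduce coefficients mod 11: 10·t ≡ 7 (mod 11).
    The inverse of 10 mod 11 is 10 (since 10·10 = 100 = 9·11 + 1), so t ≡ 10·7 = 70 ≡ 4 (mod 11).
    Then x = 7 + 21·4 = 91, valid modulo lcm(21, 11) = 231: x ≡ 91 (mod 231).
  Combine with x ≡ 10 (mod 17); new modulus lcm = 3927.
    Write x = 91 + 231·t and substitute into x ≡ 10 (mod 17): 231·t ≡ 10 − 91 = -81 (mod 17).
    Reduce coefficients mod 17: 10·t ≡ 4 (mod 17).
    The inverse of 10 mod 17 is 12 (since 10·12 = 120 = 7·17 + 1), so t ≡ 12·4 = 48 ≡ 14 (mod 17).
    Then x = 91 + 231·14 = 3325, valid modulo lcm(231, 17) = 3927: x ≡ 3325 (mod 3927).
Verify against each original: 3325 mod 7 = 0, 3325 mod 3 = 1, 3325 mod 11 = 3, 3325 mod 17 = 10.

x ≡ 3325 (mod 3927).


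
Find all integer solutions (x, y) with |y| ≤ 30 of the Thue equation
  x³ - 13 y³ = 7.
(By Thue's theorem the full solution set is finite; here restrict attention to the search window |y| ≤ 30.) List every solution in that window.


The equation is x³ - 13y³ = 7. For fixed y, x³ = 13·y³ + 7, so a solution requires the RHS to be a perfect cube.
Strategy: iterate y from -30 to 30, compute RHS = 13·y³ + 7, and check whether it is a (positive or negative) perfect cube.
Check small values of y:
  y = 0: RHS = 7 is not a perfect cube.
  y = 1: RHS = 20 is not a perfect cube.
  y = -1: RHS = -6 is not a perfect cube.
  y = 2: RHS = 111 is not a perfect cube.
  y = -2: RHS = -97 is not a perfect cube.
  y = 3: RHS = 358 is not a perfect cube.
  y = -3: RHS = -344 is not a perfect cube.
Continuing the search up to |y| = 30 finds no solutions either.
No (x, y) in the scanned range satisfies the equation.

No integer solutions with |y| ≤ 30.


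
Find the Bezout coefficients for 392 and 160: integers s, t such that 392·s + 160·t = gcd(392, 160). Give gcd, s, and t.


Euclidean algorithm on (392, 160) — divide until remainder is 0:
  392 = 2 · 160 + 72
  160 = 2 · 72 + 16
  72 = 4 · 16 + 8
  16 = 2 · 8 + 0
gcd(392, 160) = 8.
Track Bezout coefficients alongside the remainders: start with r₀ = 392 = a·1 + b·0 (s = 1, t = 0) and r₁ = 160 = a·0 + b·1 (s = 0, t = 1); each new remainder r_{k+1} = r_{k-1} − q_k·r_k inherits s_{k+1} = s_{k-1} − q_k·s_k, t_{k+1} = t_{k-1} − q_k·t_k, so r_k = a·s_k + b·t_k at every step:
  q = 2: r = 72, s = 1 − 2·0 = 1, t = 0 − 2·1 = -2  (check: 392·1 + 160·(-2) = 72)
  q = 2: r = 16, s = 0 − 2·1 = -2, t = 1 − 2·(-2) = 5  (check: 392·(-2) + 160·5 = 16)
  q = 4: r = 8, s = 1 − 4·(-2) = 9, t = -2 − 4·5 = -22  (check: 392·9 + 160·(-22) = 8)
The row with r = 8 (the gcd) gives the Bezout coefficients s = 9, t = -22.
Result: 392 · (9) + 160 · (-22) = 8.

gcd(392, 160) = 8; s = 9, t = -22 (check: 392·9 + 160·(-22) = 8).


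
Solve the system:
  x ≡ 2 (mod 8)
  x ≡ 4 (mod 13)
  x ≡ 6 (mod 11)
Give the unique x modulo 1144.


Moduli 8, 13, 11 are pairwise coprime; by CRT there is a unique solution modulo M = 8 · 13 · 11 = 1144.
Solve pairwise, accumulating the modulus:
  Start with x ≡ 2 (mod 8).
  Combine with x ≡ 4 (mod 13): since gcd(8, 13) = 1, we get a unique residue mod 104.
    Write x = 2 + 8·t and substitute into x ≡ 4 (mod 13): 8·t ≡ 4 − 2 = 2 (mod 13).
    The inverse of 8 mod 13 is 5 (since 8·5 = 40 = 3·13 + 1), so t ≡ 5·2 = 10 ≡ 10 (mod 13).
    Then x = 2 + 8·10 = 82, valid modulo lcm(8, 13) = 104: x ≡ 82 (mod 104).
  Combine with x ≡ 6 (mod 11): since gcd(104, 11) = 1, we get a unique residue mod 1144.
    Write x = 82 + 104·t and substitute into x ≡ 6 (mod 11): 104·t ≡ 6 − 82 = -76 (mod 11).
    Reduce coefficients mod 11: 5·t ≡ 1 (mod 11).
    The inverse of 5 mod 11 is 9 (since 5·9 = 45 = 4·11 + 1), so t ≡ 9·1 = 9 ≡ 9 (mod 11).
    Then x = 82 + 104·9 = 1018, valid modulo lcm(104, 11) = 1144: x ≡ 1018 (mod 1144).
Verify: 1018 mod 8 = 2 ✓, 1018 mod 13 = 4 ✓, 1018 mod 11 = 6 ✓.

x ≡ 1018 (mod 1144).


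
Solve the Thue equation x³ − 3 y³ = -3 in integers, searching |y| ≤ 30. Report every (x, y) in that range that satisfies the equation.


The equation is x³ - 3y³ = -3. For fixed y, x³ = 3·y³ − 3, so a solution requires the RHS to be a perfect cube.
Strategy: iterate y from -30 to 30, compute RHS = 3·y³ − 3, and check whether it is a (positive or negative) perfect cube.
Check small values of y:
  y = 0: RHS = -3 is not a perfect cube.
  y = 1: RHS = 0 = (0)³ ⇒ x = 0 works.
  y = -1: RHS = -6 is not a perfect cube.
  y = 2: RHS = 21 is not a perfect cube.
  y = -2: RHS = -27 = (-3)³ ⇒ x = -3 works.
  y = 3: RHS = 78 is not a perfect cube.
  y = -3: RHS = -84 is not a perfect cube.
Continuing the search up to |y| = 30 finds no further solutions beyond those listed.
Collected solutions: (0, 1), (-3, -2).

Solutions (with |y| ≤ 30): (0, 1), (-3, -2).


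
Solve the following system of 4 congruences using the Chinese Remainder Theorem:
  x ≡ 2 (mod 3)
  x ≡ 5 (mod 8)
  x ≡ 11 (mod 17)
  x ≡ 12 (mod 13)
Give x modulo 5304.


Product of moduli M = 3 · 8 · 17 · 13 = 5304.
Merge one congruence at a time:
  Start: x ≡ 2 (mod 3).
  Combine with x ≡ 5 (mod 8); new modulus lcm = 24.
    Write x = 2 + 3·t and substitute into x ≡ 5 (mod 8): 3·t ≡ 5 − 2 = 3 (mod 8).
    The inverse of 3 mod 8 is 3 (since 3·3 = 9 = 1·8 + 1), so t ≡ 3·3 = 9 ≡ 1 (mod 8).
    Then x = 2 + 3·1 = 5, valid modulo lcm(3, 8) = 24: x ≡ 5 (mod 24).
  Combine with x ≡ 11 (mod 17); new modulus lcm = 408.
    Write x = 5 + 24·t and substitute into x ≡ 11 (mod 17): 24·t ≡ 11 − 5 = 6 (mod 17).
    Reduce coefficients mod 17: 7·t ≡ 6 (mod 17).
    The inverse of 7 mod 17 is 5 (since 7·5 = 35 = 2·17 + 1), so t ≡ 5·6 = 30 ≡ 13 (mod 17).
    Then x = 5 + 24·13 = 317, valid modulo lcm(24, 17) = 408: x ≡ 317 (mod 408).
  Combine with x ≡ 12 (mod 13); new modulus lcm = 5304.
    Write x = 317 + 408·t and substitute into x ≡ 12 (mod 13): 408·t ≡ 12 − 317 = -305 (mod 13).
    Reduce coefficients mod 13: 5·t ≡ 7 (mod 13).
    The inverse of 5 mod 13 is 8 (since 5·8 = 40 = 3·13 + 1), so t ≡ 8·7 = 56 ≡ 4 (mod 13).
    Then x = 317 + 408·4 = 1949, valid modulo lcm(408, 13) = 5304: x ≡ 1949 (mod 5304).
Verify against each original: 1949 mod 3 = 2, 1949 mod 8 = 5, 1949 mod 17 = 11, 1949 mod 13 = 12.

x ≡ 1949 (mod 5304).


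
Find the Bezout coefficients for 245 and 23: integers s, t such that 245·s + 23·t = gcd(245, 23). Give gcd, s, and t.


Euclidean algorithm on (245, 23) — divide until remainder is 0:
  245 = 10 · 23 + 15
  23 = 1 · 15 + 8
  15 = 1 · 8 + 7
  8 = 1 · 7 + 1
  7 = 7 · 1 + 0
gcd(245, 23) = 1.
Track Bezout coefficients alongside the remainders: start with r₀ = 245 = a·1 + b·0 (s = 1, t = 0) and r₁ = 23 = a·0 + b·1 (s = 0, t = 1); each new remainder r_{k+1} = r_{k-1} − q_k·r_k inherits s_{k+1} = s_{k-1} − q_k·s_k, t_{k+1} = t_{k-1} − q_k·t_k, so r_k = a·s_k + b·t_k at every step:
  q = 10: r = 15, s = 1 − 10·0 = 1, t = 0 − 10·1 = -10  (check: 245·1 + 23·(-10) = 15)
  q = 1: r = 8, s = 0 − 1·1 = -1, t = 1 − 1·(-10) = 11  (check: 245·(-1) + 23·11 = 8)
  q = 1: r = 7, s = 1 − 1·(-1) = 2, t = -10 − 1·11 = -21  (check: 245·2 + 23·(-21) = 7)
  q = 1: r = 1, s = -1 − 1·2 = -3, t = 11 − 1·(-21) = 32  (check: 245·(-3) + 23·32 = 1)
The row with r = 1 (the gcd) gives the Bezout coefficients s = -3, t = 32.
Result: 245 · (-3) + 23 · (32) = 1.

gcd(245, 23) = 1; s = -3, t = 32 (check: 245·(-3) + 23·32 = 1).


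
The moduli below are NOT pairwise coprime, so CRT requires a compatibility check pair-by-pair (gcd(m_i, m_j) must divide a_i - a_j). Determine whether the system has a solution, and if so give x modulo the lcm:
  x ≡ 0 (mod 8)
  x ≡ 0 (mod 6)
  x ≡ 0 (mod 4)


Moduli 8, 6, 4 are not pairwise coprime, so CRT works modulo lcm(m_i) when all pairwise compatibility conditions hold.
Pairwise compatibility: gcd(m_i, m_j) must divide a_i - a_j for every pair.
Merge one congruence at a time:
  Start: x ≡ 0 (mod 8).
  Combine with x ≡ 0 (mod 6): gcd(8, 6) = 2; 0 - 0 = 0, which IS divisible by 2, so compatible.
    Write x = 0 + 8·t and substitute into x ≡ 0 (mod 6): 8·t ≡ 0 − 0 = 0 (mod 6).
    Divide the congruence (and modulus) by g = 2: 4·t ≡ 0 (mod 3).
    Reduce coefficients mod 3: 1·t ≡ 0 (mod 3).
    So t ≡ 0 (mod 3).
    Then x = 0 + 8·0 = 0, valid modulo lcm(8, 6) = 24: x ≡ 0 (mod 24).
  Combine with x ≡ 0 (mod 4): gcd(24, 4) = 4; 0 - 0 = 0, which IS divisible by 4, so compatible.
    Write x = 0 + 24·t and substitute into x ≡ 0 (mod 4): 24·t ≡ 0 − 0 = 0 (mod 4).
    Divide the congruence (and modulus) by g = 4: 6·t ≡ 0 (mod 1).
    Modulo 1 every t works; take t = 0.
    Then x = 0 + 24·0 = 0, valid modulo lcm(24, 4) = 24: x ≡ 0 (mod 24).
Verify: 0 mod 8 = 0, 0 mod 6 = 0, 0 mod 4 = 0.

x ≡ 0 (mod 24).


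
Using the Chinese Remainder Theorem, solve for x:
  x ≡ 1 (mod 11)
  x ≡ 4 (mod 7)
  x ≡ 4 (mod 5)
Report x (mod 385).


Moduli 11, 7, 5 are pairwise coprime; by CRT there is a unique solution modulo M = 11 · 7 · 5 = 385.
Solve pairwise, accumulating the modulus:
  Start with x ≡ 1 (mod 11).
  Combine with x ≡ 4 (mod 7): since gcd(11, 7) = 1, we get a unique residue mod 77.
    Write x = 1 + 11·t and substitute into x ≡ 4 (mod 7): 11·t ≡ 4 − 1 = 3 (mod 7).
    Reduce coefficients mod 7: 4·t ≡ 3 (mod 7).
    The inverse of 4 mod 7 is 2 (since 4·2 = 8 = 1·7 + 1), so t ≡ 2·3 = 6 ≡ 6 (mod 7).
    Then x = 1 + 11·6 = 67, valid modulo lcm(11, 7) = 77: x ≡ 67 (mod 77).
  Combine with x ≡ 4 (mod 5): since gcd(77, 5) = 1, we get a unique residue mod 385.
    Write x = 67 + 77·t and substitute into x ≡ 4 (mod 5): 77·t ≡ 4 − 67 = -63 (mod 5).
    Reduce coefficients mod 5: 2·t ≡ 2 (mod 5).
    The inverse of 2 mod 5 is 3 (since 2·3 = 6 = 1·5 + 1), so t ≡ 3·2 = 6 ≡ 1 (mod 5).
    Then x = 67 + 77·1 = 144, valid modulo lcm(77, 5) = 385: x ≡ 144 (mod 385).
Verify: 144 mod 11 = 1 ✓, 144 mod 7 = 4 ✓, 144 mod 5 = 4 ✓.

x ≡ 144 (mod 385).


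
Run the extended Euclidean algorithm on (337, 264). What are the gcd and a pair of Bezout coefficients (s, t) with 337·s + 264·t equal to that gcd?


Euclidean algorithm on (337, 264) — divide until remainder is 0:
  337 = 1 · 264 + 73
  264 = 3 · 73 + 45
  73 = 1 · 45 + 28
  45 = 1 · 28 + 17
  28 = 1 · 17 + 11
  17 = 1 · 11 + 6
  11 = 1 · 6 + 5
  6 = 1 · 5 + 1
  5 = 5 · 1 + 0
gcd(337, 264) = 1.
Track Bezout coefficients alongside the remainders: start with r₀ = 337 = a·1 + b·0 (s = 1, t = 0) and r₁ = 264 = a·0 + b·1 (s = 0, t = 1); each new remainder r_{k+1} = r_{k-1} − q_k·r_k inherits s_{k+1} = s_{k-1} − q_k·s_k, t_{k+1} = t_{k-1} − q_k·t_k, so r_k = a·s_k + b·t_k at every step:
  q = 1: r = 73, s = 1 − 1·0 = 1, t = 0 − 1·1 = -1  (check: 337·1 + 264·(-1) = 73)
  q = 3: r = 45, s = 0 − 3·1 = -3, t = 1 − 3·(-1) = 4  (check: 337·(-3) + 264·4 = 45)
  q = 1: r = 28, s = 1 − 1·(-3) = 4, t = -1 − 1·4 = -5  (check: 337·4 + 264·(-5) = 28)
  q = 1: r = 17, s = -3 − 1·4 = -7, t = 4 − 1·(-5) = 9  (check: 337·(-7) + 264·9 = 17)
  q = 1: r = 11, s = 4 − 1·(-7) = 11, t = -5 − 1·9 = -14  (check: 337·11 + 264·(-14) = 11)
  q = 1: r = 6, s = -7 − 1·11 = -18, t = 9 − 1·(-14) = 23  (check: 337·(-18) + 264·23 = 6)
  q = 1: r = 5, s = 11 − 1·(-18) = 29, t = -14 − 1·23 = -37  (check: 337·29 + 264·(-37) = 5)
  q = 1: r = 1, s = -18 − 1·29 = -47, t = 23 − 1·(-37) = 60  (check: 337·(-47) + 264·60 = 1)
The row with r = 1 (the gcd) gives the Bezout coefficients s = -47, t = 60.
Result: 337 · (-47) + 264 · (60) = 1.

gcd(337, 264) = 1; s = -47, t = 60 (check: 337·(-47) + 264·60 = 1).


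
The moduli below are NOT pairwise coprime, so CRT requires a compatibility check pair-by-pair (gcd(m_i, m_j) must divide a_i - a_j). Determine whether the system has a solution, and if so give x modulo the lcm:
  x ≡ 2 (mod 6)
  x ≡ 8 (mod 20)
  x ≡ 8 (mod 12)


Moduli 6, 20, 12 are not pairwise coprime, so CRT works modulo lcm(m_i) when all pairwise compatibility conditions hold.
Pairwise compatibility: gcd(m_i, m_j) must divide a_i - a_j for every pair.
Merge one congruence at a time:
  Start: x ≡ 2 (mod 6).
  Combine with x ≡ 8 (mod 20): gcd(6, 20) = 2; 8 - 2 = 6, which IS divisible by 2, so compatible.
    Write x = 2 + 6·t and substitute into x ≡ 8 (mod 20): 6·t ≡ 8 − 2 = 6 (mod 20).
    Divide the congruence (and modulus) by g = 2: 3·t ≡ 3 (mod 10).
    The inverse of 3 mod 10 is 7 (since 3·7 = 21 = 2·10 + 1), so t ≡ 7·3 = 21 ≡ 1 (mod 10).
    Then x = 2 + 6·1 = 8, valid modulo lcm(6, 20) = 60: x ≡ 8 (mod 60).
  Combine with x ≡ 8 (mod 12): gcd(60, 12) = 12; 8 - 8 = 0, which IS divisible by 12, so compatible.
    Write x = 8 + 60·t and substitute into x ≡ 8 (mod 12): 60·t ≡ 8 − 8 = 0 (mod 12).
    Divide the congruence (and modulus) by g = 12: 5·t ≡ 0 (mod 1).
    Modulo 1 every t works; take t = 0.
    Then x = 8 + 60·0 = 8, valid modulo lcm(60, 12) = 60: x ≡ 8 (mod 60).
Verify: 8 mod 6 = 2, 8 mod 20 = 8, 8 mod 12 = 8.

x ≡ 8 (mod 60).


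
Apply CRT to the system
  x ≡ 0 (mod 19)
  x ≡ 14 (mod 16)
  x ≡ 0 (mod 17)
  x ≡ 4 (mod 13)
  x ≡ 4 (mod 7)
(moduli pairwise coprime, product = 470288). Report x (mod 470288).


Product of moduli M = 19 · 16 · 17 · 13 · 7 = 470288.
Merge one congruence at a time:
  Start: x ≡ 0 (mod 19).
  Combine with x ≡ 14 (mod 16); new modulus lcm = 304.
    Write x = 0 + 19·t and substitute into x ≡ 14 (mod 16): 19·t ≡ 14 − 0 = 14 (mod 16).
    Reduce coefficients mod 16: 3·t ≡ 14 (mod 16).
    The inverse of 3 mod 16 is 11 (since 3·11 = 33 = 2·16 + 1), so t ≡ 11·14 = 154 ≡ 10 (mod 16).
    Then x = 0 + 19·10 = 190, valid modulo lcm(19, 16) = 304: x ≡ 190 (mod 304).
  Combine with x ≡ 0 (mod 17); new modulus lcm = 5168.
    Write x = 190 + 304·t and substitute into x ≡ 0 (mod 17): 304·t ≡ 0 − 190 = -190 (mod 17).
    Reduce coefficients mod 17: 15·t ≡ 14 (mod 17).
    The inverse of 15 mod 17 is 8 (since 15·8 = 120 = 7·17 + 1), so t ≡ 8·14 = 112 ≡ 10 (mod 17).
    Then x = 190 + 304·10 = 3230, valid modulo lcm(304, 17) = 5168: x ≡ 3230 (mod 5168).
  Combine with x ≡ 4 (mod 13); new modulus lcm = 67184.
    Write x = 3230 + 5168·t and substitute into x ≡ 4 (mod 13): 5168·t ≡ 4 − 3230 = -3226 (mod 13).
    Reduce coefficients mod 13: 7·t ≡ 11 (mod 13).
    The inverse of 7 mod 13 is 2 (since 7·2 = 14 = 1·13 + 1), so t ≡ 2·11 = 22 ≡ 9 (mod 13).
    Then x = 3230 + 5168·9 = 49742, valid modulo lcm(5168, 13) = 67184: x ≡ 49742 (mod 67184).
  Combine with x ≡ 4 (mod 7); new modulus lcm = 470288.
    Write x = 49742 + 67184·t and substitute into x ≡ 4 (mod 7): 67184·t ≡ 4 − 49742 = -49738 (mod 7).
    Reduce coefficients mod 7: 5·t ≡ 4 (mod 7).
    The inverse of 5 mod 7 is 3 (since 5·3 = 15 = 2·7 + 1), so t ≡ 3·4 = 12 ≡ 5 (mod 7).
    Then x = 49742 + 67184·5 = 385662, valid modulo lcm(67184, 7) = 470288: x ≡ 385662 (mod 470288).
Verify against each original: 385662 mod 19 = 0, 385662 mod 16 = 14, 385662 mod 17 = 0, 385662 mod 13 = 4, 385662 mod 7 = 4.

x ≡ 385662 (mod 470288).


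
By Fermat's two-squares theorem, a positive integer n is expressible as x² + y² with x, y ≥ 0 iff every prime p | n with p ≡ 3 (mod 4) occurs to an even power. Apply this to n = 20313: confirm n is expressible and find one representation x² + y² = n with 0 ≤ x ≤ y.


Step 1: Factor n = 20313 = 3^2 · 37 · 61.
Step 2: Check the mod-4 condition on each prime factor: 3 ≡ 3 (mod 4), exponent 2 (must be even); 37 ≡ 1 (mod 4), exponent 1; 61 ≡ 1 (mod 4), exponent 1.
All primes ≡ 3 (mod 4) appear to even exponent (or don't appear), so by the two-squares theorem n IS expressible as a sum of two squares.
Step 3: Build a representation. Group n = k² · m with k = 3 and m = 37 · 61 = 2257 (a product of primes ≡ 1 (mod 4)); a representation of m scales to one of n via (k·x)² + (k·y)² = k²(x² + y²). Each prime p ≡ 1 (mod 4) is itself a sum of two squares; find a² by testing p − a² for a perfect square:
  37: 37 − 1² = 36 = 6² ⇒ 37 = 1² + 6².
  61: 61 − 1² = 60, 61 − 2² = 57, 61 − 3² = 52, 61 − 4² = 45, 61 − 5² = 36 = 6² ⇒ 61 = 5² + 6².
  Combine using the Brahmagupta–Fibonacci identity (a² + b²)(c² + d²) = (ac − bd)² + (ad + bc)² = (ac + bd)² + (ad − bc)²:
  37 · 61 = 2257: from (1² + 6²)(5² + 6²), take (1·5 − 6·6, 1·6 + 6·5) = (5 − 36, 6 + 30) = (-31, 36); dropping signs (only squares matter) gives (31, 36); check 31² + 36² = 961 + 1296 = 2257 ✓.
  Scale by k = 3: (3·31, 3·36) = (93, 108).
Step 4: Order so x ≤ y and verify: 93² + 108² = 8649 + 11664 = 20313 = n. ✓

n = 20313 = 93² + 108² (one valid representation with x ≤ y).


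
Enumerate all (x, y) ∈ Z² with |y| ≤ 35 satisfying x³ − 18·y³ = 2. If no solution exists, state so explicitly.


The equation is x³ - 18y³ = 2. For fixed y, x³ = 18·y³ + 2, so a solution requires the RHS to be a perfect cube.
Strategy: iterate y from -35 to 35, compute RHS = 18·y³ + 2, and check whether it is a (positive or negative) perfect cube.
Check small values of y:
  y = 0: RHS = 2 is not a perfect cube.
  y = 1: RHS = 20 is not a perfect cube.
  y = -1: RHS = -16 is not a perfect cube.
  y = 2: RHS = 146 is not a perfect cube.
  y = -2: RHS = -142 is not a perfect cube.
  y = 3: RHS = 488 is not a perfect cube.
  y = -3: RHS = -484 is not a perfect cube.
Continuing the search up to |y| = 35 finds no solutions either.
No (x, y) in the scanned range satisfies the equation.

No integer solutions with |y| ≤ 35.


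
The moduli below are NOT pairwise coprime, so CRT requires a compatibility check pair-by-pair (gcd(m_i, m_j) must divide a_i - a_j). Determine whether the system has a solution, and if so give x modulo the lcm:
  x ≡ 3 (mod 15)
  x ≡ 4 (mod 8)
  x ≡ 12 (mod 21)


Moduli 15, 8, 21 are not pairwise coprime, so CRT works modulo lcm(m_i) when all pairwise compatibility conditions hold.
Pairwise compatibility: gcd(m_i, m_j) must divide a_i - a_j for every pair.
Merge one congruence at a time:
  Start: x ≡ 3 (mod 15).
  Combine with x ≡ 4 (mod 8): gcd(15, 8) = 1; 4 - 3 = 1, which IS divisible by 1, so compatible.
    Write x = 3 + 15·t and substitute into x ≡ 4 (mod 8): 15·t ≡ 4 − 3 = 1 (mod 8).
    Reduce coefficients mod 8: 7·t ≡ 1 (mod 8).
    The inverse of 7 mod 8 is 7 (since 7·7 = 49 = 6·8 + 1), so t ≡ 7·1 = 7 ≡ 7 (mod 8).
    Then x = 3 + 15·7 = 108, valid modulo lcm(15, 8) = 120: x ≡ 108 (mod 120).
  Combine with x ≡ 12 (mod 21): gcd(120, 21) = 3; 12 - 108 = -96, which IS divisible by 3, so compatible.
    Write x = 108 + 120·t and substitute into x ≡ 12 (mod 21): 120·t ≡ 12 − 108 = -96 (mod 21).
    Divide the congruence (and modulus) by g = 3: 40·t ≡ -32 (mod 7).
    Reduce coefficients mod 7: 5·t ≡ 3 (mod 7).
    The inverse of 5 mod 7 is 3 (since 5·3 = 15 = 2·7 + 1), so t ≡ 3·3 = 9 ≡ 2 (mod 7).
    Then x = 108 + 120·2 = 348, valid modulo lcm(120, 21) = 840: x ≡ 348 (mod 840).
Verify: 348 mod 15 = 3, 348 mod 8 = 4, 348 mod 21 = 12.

x ≡ 348 (mod 840).


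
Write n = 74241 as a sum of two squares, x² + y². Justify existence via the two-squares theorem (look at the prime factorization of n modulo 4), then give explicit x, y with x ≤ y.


Step 1: Factor n = 74241 = 3^2 · 73 · 113.
Step 2: Check the mod-4 condition on each prime factor: 3 ≡ 3 (mod 4), exponent 2 (must be even); 73 ≡ 1 (mod 4), exponent 1; 113 ≡ 1 (mod 4), exponent 1.
All primes ≡ 3 (mod 4) appear to even exponent (or don't appear), so by the two-squares theorem n IS expressible as a sum of two squares.
Step 3: Build a representation. Group n = k² · m with k = 3 and m = 73 · 113 = 8249 (a product of primes ≡ 1 (mod 4)); a representation of m scales to one of n via (k·x)² + (k·y)² = k²(x² + y²). Each prime p ≡ 1 (mod 4) is itself a sum of two squares; find a² by testing p − a² for a perfect square:
  73: 73 − 1² = 72, 73 − 2² = 69, 73 − 3² = 64 = 8² ⇒ 73 = 3² + 8².
  113: 113 − 1² = 112, 113 − 2² = 109, 113 − 3² = 104, 113 − 4² = 97, 113 − 5² = 88, 113 − 6² = 77, 113 − 7² = 64 = 8² ⇒ 113 = 7² + 8².
  Combine using the Brahmagupta–Fibonacci identity (a² + b²)(c² + d²) = (ac − bd)² + (ad + bc)² = (ac + bd)² + (ad − bc)²:
  73 · 113 = 8249: from (3² + 8²)(7² + 8²), take (3·7 − 8·8, 3·8 + 8·7) = (21 − 64, 24 + 56) = (-43, 80); dropping signs (only squares matter) gives (43, 80); check 43² + 80² = 1849 + 6400 = 8249 ✓.
  Scale by k = 3: (3·43, 3·80) = (129, 240).
Step 4: Order so x ≤ y and verify: 129² + 240² = 16641 + 57600 = 74241 = n. ✓

n = 74241 = 129² + 240² (one valid representation with x ≤ y).


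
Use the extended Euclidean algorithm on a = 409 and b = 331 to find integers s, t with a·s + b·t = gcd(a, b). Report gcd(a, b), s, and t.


Euclidean algorithm on (409, 331) — divide until remainder is 0:
  409 = 1 · 331 + 78
  331 = 4 · 78 + 19
  78 = 4 · 19 + 2
  19 = 9 · 2 + 1
  2 = 2 · 1 + 0
gcd(409, 331) = 1.
Track Bezout coefficients alongside the remainders: start with r₀ = 409 = a·1 + b·0 (s = 1, t = 0) and r₁ = 331 = a·0 + b·1 (s = 0, t = 1); each new remainder r_{k+1} = r_{k-1} − q_k·r_k inherits s_{k+1} = s_{k-1} − q_k·s_k, t_{k+1} = t_{k-1} − q_k·t_k, so r_k = a·s_k + b·t_k at every step:
  q = 1: r = 78, s = 1 − 1·0 = 1, t = 0 − 1·1 = -1  (check: 409·1 + 331·(-1) = 78)
  q = 4: r = 19, s = 0 − 4·1 = -4, t = 1 − 4·(-1) = 5  (check: 409·(-4) + 331·5 = 19)
  q = 4: r = 2, s = 1 − 4·(-4) = 17, t = -1 − 4·5 = -21  (check: 409·17 + 331·(-21) = 2)
  q = 9: r = 1, s = -4 − 9·17 = -157, t = 5 − 9·(-21) = 194  (check: 409·(-157) + 331·194 = 1)
The row with r = 1 (the gcd) gives the Bezout coefficients s = -157, t = 194.
Result: 409 · (-157) + 331 · (194) = 1.

gcd(409, 331) = 1; s = -157, t = 194 (check: 409·(-157) + 331·194 = 1).


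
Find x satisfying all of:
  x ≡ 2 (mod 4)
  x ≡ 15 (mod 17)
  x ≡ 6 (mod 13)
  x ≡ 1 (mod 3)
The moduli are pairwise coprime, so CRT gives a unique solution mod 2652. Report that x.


Product of moduli M = 4 · 17 · 13 · 3 = 2652.
Merge one congruence at a time:
  Start: x ≡ 2 (mod 4).
  Combine with x ≡ 15 (mod 17); new modulus lcm = 68.
    Write x = 2 + 4·t and substitute into x ≡ 15 (mod 17): 4·t ≡ 15 − 2 = 13 (mod 17).
    The inverse of 4 mod 17 is 13 (since 4·13 = 52 = 3·17 + 1), so t ≡ 13·13 = 169 ≡ 16 (mod 17).
    Then x = 2 + 4·16 = 66, valid modulo lcm(4, 17) = 68: x ≡ 66 (mod 68).
  Combine with x ≡ 6 (mod 13); new modulus lcm = 884.
    Write x = 66 + 68·t and substitute into x ≡ 6 (mod 13): 68·t ≡ 6 − 66 = -60 (mod 13).
    Reduce coefficients mod 13: 3·t ≡ 5 (mod 13).
    The inverse of 3 mod 13 is 9 (since 3·9 = 27 = 2·13 + 1), so t ≡ 9·5 = 45 ≡ 6 (mod 13).
    Then x = 66 + 68·6 = 474, valid modulo lcm(68, 13) = 884: x ≡ 474 (mod 884).
  Combine with x ≡ 1 (mod 3); new modulus lcm = 2652.
    Write x = 474 + 884·t and substitute into x ≡ 1 (mod 3): 884·t ≡ 1 − 474 = -473 (mod 3).
    Reduce coefficients mod 3: 2·t ≡ 1 (mod 3).
    The inverse of 2 mod 3 is 2 (since 2·2 = 4 = 1·3 + 1), so t ≡ 2·1 = 2 ≡ 2 (mod 3).
    Then x = 474 + 884·2 = 2242, valid modulo lcm(884, 3) = 2652: x ≡ 2242 (mod 2652).
Verify against each original: 2242 mod 4 = 2, 2242 mod 17 = 15, 2242 mod 13 = 6, 2242 mod 3 = 1.

x ≡ 2242 (mod 2652).


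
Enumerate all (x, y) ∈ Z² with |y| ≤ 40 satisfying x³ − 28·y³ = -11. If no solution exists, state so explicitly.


The equation is x³ - 28y³ = -11. For fixed y, x³ = 28·y³ − 11, so a solution requires the RHS to be a perfect cube.
Strategy: iterate y from -40 to 40, compute RHS = 28·y³ − 11, and check whether it is a (positive or negative) perfect cube.
Check small values of y:
  y = 0: RHS = -11 is not a perfect cube.
  y = 1: RHS = 17 is not a perfect cube.
  y = -1: RHS = -39 is not a perfect cube.
  y = 2: RHS = 213 is not a perfect cube.
  y = -2: RHS = -235 is not a perfect cube.
  y = 3: RHS = 745 is not a perfect cube.
  y = -3: RHS = -767 is not a perfect cube.
Continuing the search up to |y| = 40 finds no solutions either.
No (x, y) in the scanned range satisfies the equation.

No integer solutions with |y| ≤ 40.


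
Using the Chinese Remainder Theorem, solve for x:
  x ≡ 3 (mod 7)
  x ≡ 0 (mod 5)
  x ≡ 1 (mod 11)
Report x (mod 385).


Moduli 7, 5, 11 are pairwise coprime; by CRT there is a unique solution modulo M = 7 · 5 · 11 = 385.
Solve pairwise, accumulating the modulus:
  Start with x ≡ 3 (mod 7).
  Combine with x ≡ 0 (mod 5): since gcd(7, 5) = 1, we get a unique residue mod 35.
    Write x = 3 + 7·t and substitute into x ≡ 0 (mod 5): 7·t ≡ 0 − 3 = -3 (mod 5).
    Reduce coefficients mod 5: 2·t ≡ 2 (mod 5).
    The inverse of 2 mod 5 is 3 (since 2·3 = 6 = 1·5 + 1), so t ≡ 3·2 = 6 ≡ 1 (mod 5).
    Then x = 3 + 7·1 = 10, valid modulo lcm(7, 5) = 35: x ≡ 10 (mod 35).
  Combine with x ≡ 1 (mod 11): since gcd(35, 11) = 1, we get a unique residue mod 385.
    Write x = 10 + 35·t and substitute into x ≡ 1 (mod 11): 35·t ≡ 1 − 10 = -9 (mod 11).
    Reduce coefficients mod 11: 2·t ≡ 2 (mod 11).
    The inverse of 2 mod 11 is 6 (since 2·6 = 12 = 1·11 + 1), so t ≡ 6·2 = 12 ≡ 1 (mod 11).
    Then x = 10 + 35·1 = 45, valid modulo lcm(35, 11) = 385: x ≡ 45 (mod 385).
Verify: 45 mod 7 = 3 ✓, 45 mod 5 = 0 ✓, 45 mod 11 = 1 ✓.

x ≡ 45 (mod 385).


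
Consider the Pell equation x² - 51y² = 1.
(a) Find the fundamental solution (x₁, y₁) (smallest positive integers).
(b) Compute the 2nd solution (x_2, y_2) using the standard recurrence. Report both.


Step 1: Find the fundamental solution (x₁, y₁) of x² - 51y² = 1.
  Expand √51 as a continued fraction. a₀ = ⌊√51⌋ = 7; iterate m_{k+1} = d_k·a_k − m_k, d_{k+1} = (51 − m_{k+1}²)/d_k, a_{k+1} = ⌊(a₀ + m_{k+1})/d_{k+1}⌋ (starting m₀ = 0, d₀ = 1), with convergents p_k = a_k·p_{k-1} + p_{k-2}, q_k = a_k·q_{k-1} + q_{k-2} (p₋₁ = 1, q₋₁ = 0):
  k = 0: a₀ = 7; p₀/q₀ = 7/1; p₀² − 51·q₀² = 49 − 51 = -2.
  k = 1: m = 7, d = 2, a = ⌊(7 + 7)/2⌋ = 7; p/q = (7·7 + 1)/(7·1 + 0) = 50/7; p² − 51·q² = 2500 − 2499 = 1.
  The first convergent with p² − 51·q² = 1 gives the fundamental solution (x₁, y₁) = (50, 7).
Step 2: Apply the recurrence (x_{n+1}, y_{n+1}) = (x₁x_n + 51y₁y_n, x₁y_n + y₁x_n) repeatedly.
  From (x_1, y_1) = (50, 7): x_2 = 50·50 + 51·7·7 = 4999; y_2 = 50·7 + 7·50 = 700.
Step 3: Verify x_2² - 51·y_2² = 24990001 - 24990000 = 1 (should be 1). ✓

(x_1, y_1) = (50, 7); (x_2, y_2) = (4999, 700).


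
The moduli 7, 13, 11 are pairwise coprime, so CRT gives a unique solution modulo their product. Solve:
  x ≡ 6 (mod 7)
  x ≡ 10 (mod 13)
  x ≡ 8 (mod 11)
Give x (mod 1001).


Moduli 7, 13, 11 are pairwise coprime; by CRT there is a unique solution modulo M = 7 · 13 · 11 = 1001.
Solve pairwise, accumulating the modulus:
  Start with x ≡ 6 (mod 7).
  Combine with x ≡ 10 (mod 13): since gcd(7, 13) = 1, we get a unique residue mod 91.
    Write x = 6 + 7·t and substitute into x ≡ 10 (mod 13): 7·t ≡ 10 − 6 = 4 (mod 13).
    The inverse of 7 mod 13 is 2 (since 7·2 = 14 = 1·13 + 1), so t ≡ 2·4 = 8 ≡ 8 (mod 13).
    Then x = 6 + 7·8 = 62, valid modulo lcm(7, 13) = 91: x ≡ 62 (mod 91).
  Combine with x ≡ 8 (mod 11): since gcd(91, 11) = 1, we get a unique residue mod 1001.
    Write x = 62 + 91·t and substitute into x ≡ 8 (mod 11): 91·t ≡ 8 − 62 = -54 (mod 11).
    Reduce coefficients mod 11: 3·t ≡ 1 (mod 11).
    The inverse of 3 mod 11 is 4 (since 3·4 = 12 = 1·11 + 1), so t ≡ 4·1 = 4 ≡ 4 (mod 11).
    Then x = 62 + 91·4 = 426, valid modulo lcm(91, 11) = 1001: x ≡ 426 (mod 1001).
Verify: 426 mod 7 = 6 ✓, 426 mod 13 = 10 ✓, 426 mod 11 = 8 ✓.

x ≡ 426 (mod 1001).


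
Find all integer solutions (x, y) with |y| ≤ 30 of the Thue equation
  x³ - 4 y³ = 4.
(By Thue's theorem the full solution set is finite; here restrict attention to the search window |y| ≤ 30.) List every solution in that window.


The equation is x³ - 4y³ = 4. For fixed y, x³ = 4·y³ + 4, so a solution requires the RHS to be a perfect cube.
Strategy: iterate y from -30 to 30, compute RHS = 4·y³ + 4, and check whether it is a (positive or negative) perfect cube.
Check small values of y:
  y = 0: RHS = 4 is not a perfect cube.
  y = 1: RHS = 8 = (2)³ ⇒ x = 2 works.
  y = -1: RHS = 0 = (0)³ ⇒ x = 0 works.
  y = 2: RHS = 36 is not a perfect cube.
  y = -2: RHS = -28 is not a perfect cube.
  y = 3: RHS = 112 is not a perfect cube.
  y = -3: RHS = -104 is not a perfect cube.
Continuing the search up to |y| = 30 finds no further solutions beyond those listed.
Collected solutions: (0, -1), (2, 1).

Solutions (with |y| ≤ 30): (0, -1), (2, 1).
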